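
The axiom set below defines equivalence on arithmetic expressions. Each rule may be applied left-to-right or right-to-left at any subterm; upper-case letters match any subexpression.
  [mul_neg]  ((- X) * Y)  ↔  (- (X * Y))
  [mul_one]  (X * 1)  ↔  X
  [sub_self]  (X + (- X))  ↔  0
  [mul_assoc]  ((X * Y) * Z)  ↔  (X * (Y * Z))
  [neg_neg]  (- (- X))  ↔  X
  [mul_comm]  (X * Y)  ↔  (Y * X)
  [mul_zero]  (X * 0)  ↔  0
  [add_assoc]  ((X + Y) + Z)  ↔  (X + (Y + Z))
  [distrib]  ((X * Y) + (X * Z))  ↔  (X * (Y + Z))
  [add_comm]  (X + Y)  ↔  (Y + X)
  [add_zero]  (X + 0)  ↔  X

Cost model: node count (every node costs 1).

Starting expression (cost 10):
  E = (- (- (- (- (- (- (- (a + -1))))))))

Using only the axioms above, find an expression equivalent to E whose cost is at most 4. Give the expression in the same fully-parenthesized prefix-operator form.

(- (a + -1))   [cost 4]

step 1: neg_neg (→) rewrites (- (- (- (- (- (- (- (a + -1)))))))) into (- (- (- (- (- (a + -1))))))
step 2: neg_neg (→) rewrites (- (- (- (a + -1)))) into (- (a + -1)), now (- (- (- (a + -1))))
step 3: neg_neg (→) rewrites (- (- (- (a + -1)))) into (- (a + -1)), reaching cost 4 (bound 4)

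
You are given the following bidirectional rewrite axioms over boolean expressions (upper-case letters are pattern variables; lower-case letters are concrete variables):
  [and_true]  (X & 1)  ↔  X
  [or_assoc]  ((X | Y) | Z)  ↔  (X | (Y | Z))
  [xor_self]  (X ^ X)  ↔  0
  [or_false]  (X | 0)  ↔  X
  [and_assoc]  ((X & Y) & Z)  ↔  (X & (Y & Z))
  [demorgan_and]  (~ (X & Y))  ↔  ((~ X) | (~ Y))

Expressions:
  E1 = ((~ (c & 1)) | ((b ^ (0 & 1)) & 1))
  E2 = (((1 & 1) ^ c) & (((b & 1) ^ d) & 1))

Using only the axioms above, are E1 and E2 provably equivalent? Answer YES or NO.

NO

Every axiom is a valid identity, so a rewrite proof would force E1 and E2 to agree under every assignment.
At b=0, c=0, d=0: E1 = 1 but E2 = 0; they differ, so no derivation exists.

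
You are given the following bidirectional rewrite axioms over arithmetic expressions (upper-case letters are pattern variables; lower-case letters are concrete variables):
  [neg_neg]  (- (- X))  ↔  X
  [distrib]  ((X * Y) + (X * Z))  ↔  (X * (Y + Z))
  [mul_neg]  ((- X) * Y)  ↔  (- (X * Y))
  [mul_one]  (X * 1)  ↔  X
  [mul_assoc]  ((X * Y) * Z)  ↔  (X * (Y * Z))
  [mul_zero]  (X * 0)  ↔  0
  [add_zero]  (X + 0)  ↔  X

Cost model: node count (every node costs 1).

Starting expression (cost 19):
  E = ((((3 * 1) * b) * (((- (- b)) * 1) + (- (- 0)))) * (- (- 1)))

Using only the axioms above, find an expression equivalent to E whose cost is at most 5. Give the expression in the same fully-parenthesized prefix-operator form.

((3 * b) * b)   [cost 5]

(1) ((- (- b)) * 1)  =[mul_one →]=  (- (- b))    ⊢ ((((3 * 1) * b) * ((- (- b)) + (- (- 0)))) * (- (- 1)))
(2) (- (- 0))  =[neg_neg →]=  0    ⊢ ((((3 * 1) * b) * ((- (- b)) + 0)) * (- (- 1)))
(3) (- (- 1))  =[neg_neg →]=  1    ⊢ ((((3 * 1) * b) * ((- (- b)) + 0)) * 1)
(4) (3 * 1)  =[mul_one →]=  3    ⊢ (((3 * b) * ((- (- b)) + 0)) * 1)
(5) (((3 * b) * ((- (- b)) + 0)) * 1)  =[mul_assoc →]=  ((3 * b) * (((- (- b)) + 0) * 1))
(6) (- (- b))  =[neg_neg →]=  b    ⊢ ((3 * b) * ((b + 0) * 1))
(7) (b + 0)  =[add_zero →]=  b    ⊢ ((3 * b) * (b * 1))
(8) (b * 1)  =[mul_one →]=  b    ⊢ cost 5, within 5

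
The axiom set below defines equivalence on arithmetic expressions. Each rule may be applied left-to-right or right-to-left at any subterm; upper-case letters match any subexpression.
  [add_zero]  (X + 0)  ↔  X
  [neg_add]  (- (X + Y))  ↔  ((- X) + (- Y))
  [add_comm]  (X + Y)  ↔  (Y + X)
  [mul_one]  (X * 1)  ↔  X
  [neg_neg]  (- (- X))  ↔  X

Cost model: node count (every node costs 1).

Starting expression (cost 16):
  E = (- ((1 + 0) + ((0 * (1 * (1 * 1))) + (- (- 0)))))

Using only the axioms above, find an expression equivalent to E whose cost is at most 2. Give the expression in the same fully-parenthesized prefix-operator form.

(- 1)   [cost 2]

1. [mul_one →] (1 * 1)  →  1;  E = (- ((1 + 0) + ((0 * (1 * 1)) + (- (- 0)))))
2. [neg_neg →] (- (- 0))  →  0;  E = (- ((1 + 0) + ((0 * (1 * 1)) + 0)))
3. [add_zero →] ((0 * (1 * 1)) + 0)  →  (0 * (1 * 1));  E = (- ((1 + 0) + (0 * (1 * 1))))
4. [add_zero →] (1 + 0)  →  1;  E = (- (1 + (0 * (1 * 1))))
5. [mul_one →] (1 * 1)  →  1;  E = (- (1 + (0 * 1)))
6. [mul_one →] (0 * 1)  →  0;  E = (- (1 + 0))
7. [add_zero →] (1 + 0)  →  1;  cost 2 ≤ 2, done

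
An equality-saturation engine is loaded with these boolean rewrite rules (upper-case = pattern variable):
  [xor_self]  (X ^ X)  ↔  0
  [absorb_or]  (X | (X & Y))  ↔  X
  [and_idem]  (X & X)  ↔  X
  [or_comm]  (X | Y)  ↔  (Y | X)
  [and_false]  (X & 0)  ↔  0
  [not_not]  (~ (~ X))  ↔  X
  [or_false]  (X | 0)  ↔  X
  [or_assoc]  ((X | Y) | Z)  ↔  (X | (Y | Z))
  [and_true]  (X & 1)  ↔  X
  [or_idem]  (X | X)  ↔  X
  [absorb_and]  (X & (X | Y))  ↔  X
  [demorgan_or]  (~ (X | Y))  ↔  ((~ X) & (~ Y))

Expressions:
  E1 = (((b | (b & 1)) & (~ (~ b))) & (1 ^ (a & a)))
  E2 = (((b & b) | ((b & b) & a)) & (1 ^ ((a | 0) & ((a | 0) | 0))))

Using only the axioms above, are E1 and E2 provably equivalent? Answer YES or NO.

YES

(1) (~ (~ b))  =[not_not →]=  b    ⊢ (((b | (b & 1)) & b) & (1 ^ (a & a)))
(2) (a & a)  =[and_idem →]=  a    ⊢ (((b | (b & 1)) & b) & (1 ^ a))
(3) (b | (b & 1))  =[absorb_or →]=  b    ⊢ ((b & b) & (1 ^ a))
(4) a  =[or_false ←]=  (a | 0)    ⊢ ((b & b) & (1 ^ (a | 0)))
(5) (b & b)  =[absorb_or ←]=  ((b & b) | ((b & b) & a))    ⊢ (((b & b) | ((b & b) & a)) & (1 ^ (a | 0)))
(6) (a | 0)  =[absorb_and ←]=  ((a | 0) & ((a | 0) | 0))    ⊢ E2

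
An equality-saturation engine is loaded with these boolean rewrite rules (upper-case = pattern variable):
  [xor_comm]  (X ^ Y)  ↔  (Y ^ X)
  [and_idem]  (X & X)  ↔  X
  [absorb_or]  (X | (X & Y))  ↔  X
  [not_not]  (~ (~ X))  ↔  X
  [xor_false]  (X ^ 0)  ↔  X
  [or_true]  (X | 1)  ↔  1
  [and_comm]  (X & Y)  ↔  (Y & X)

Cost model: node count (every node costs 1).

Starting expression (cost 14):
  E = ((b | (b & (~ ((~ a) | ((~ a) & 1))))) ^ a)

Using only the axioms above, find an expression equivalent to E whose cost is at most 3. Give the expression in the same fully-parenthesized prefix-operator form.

step 1: absorb_or (→) rewrites ((~ a) | ((~ a) & 1)) into (~ a), now ((b | (b & (~ (~ a)))) ^ a)
step 2: not_not (→) rewrites (~ (~ a)) into a, now ((b | (b & a)) ^ a)
step 3: absorb_or (→) rewrites (b | (b & a)) into b, reaching cost 3 (bound 3)

(b ^ a)   [cost 3]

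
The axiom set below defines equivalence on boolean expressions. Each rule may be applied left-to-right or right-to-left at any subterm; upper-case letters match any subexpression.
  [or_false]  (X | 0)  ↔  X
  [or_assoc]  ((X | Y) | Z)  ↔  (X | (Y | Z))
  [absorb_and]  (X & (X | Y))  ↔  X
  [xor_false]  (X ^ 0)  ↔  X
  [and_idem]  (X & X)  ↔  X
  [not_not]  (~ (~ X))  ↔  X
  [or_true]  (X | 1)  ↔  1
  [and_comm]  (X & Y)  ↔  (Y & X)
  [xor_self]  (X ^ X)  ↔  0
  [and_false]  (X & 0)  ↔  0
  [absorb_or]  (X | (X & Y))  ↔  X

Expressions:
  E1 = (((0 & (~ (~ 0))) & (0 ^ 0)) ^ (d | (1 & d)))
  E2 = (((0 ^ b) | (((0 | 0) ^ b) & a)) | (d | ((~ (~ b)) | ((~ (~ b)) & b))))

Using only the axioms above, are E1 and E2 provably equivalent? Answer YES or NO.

NO

The axioms are sound identities: if E1 ↔* E2 then E1 and E2 evaluate identically under any assignment.
Under a=0, b=1, d=0: E1 evaluates to 0, E2 to 1. Distinct ⇒ no rewrite sequence connects them.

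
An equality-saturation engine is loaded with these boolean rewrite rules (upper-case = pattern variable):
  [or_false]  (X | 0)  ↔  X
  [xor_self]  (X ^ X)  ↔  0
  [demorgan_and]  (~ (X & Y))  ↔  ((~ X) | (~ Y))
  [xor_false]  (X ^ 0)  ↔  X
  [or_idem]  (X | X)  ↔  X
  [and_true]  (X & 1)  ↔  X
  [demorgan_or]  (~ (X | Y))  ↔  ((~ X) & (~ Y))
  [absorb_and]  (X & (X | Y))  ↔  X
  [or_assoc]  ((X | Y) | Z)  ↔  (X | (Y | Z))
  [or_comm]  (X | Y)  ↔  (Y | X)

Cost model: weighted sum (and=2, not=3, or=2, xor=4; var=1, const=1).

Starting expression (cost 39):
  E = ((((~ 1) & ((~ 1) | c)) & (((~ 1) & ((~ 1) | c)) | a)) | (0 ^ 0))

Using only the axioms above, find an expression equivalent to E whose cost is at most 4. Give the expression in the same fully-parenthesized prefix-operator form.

step 1: absorb_and (→) rewrites (((~ 1) & ((~ 1) | c)) & (((~ 1) & ((~ 1) | c)) | a)) into ((~ 1) & ((~ 1) | c)), now (((~ 1) & ((~ 1) | c)) | (0 ^ 0))
step 2: absorb_and (→) rewrites ((~ 1) & ((~ 1) | c)) into (~ 1), now ((~ 1) | (0 ^ 0))
step 3: xor_false (→) rewrites (0 ^ 0) into 0, now ((~ 1) | 0)
step 4: or_false (→) rewrites ((~ 1) | 0) into (~ 1), reaching cost 4 (bound 4)

(~ 1)   [cost 4]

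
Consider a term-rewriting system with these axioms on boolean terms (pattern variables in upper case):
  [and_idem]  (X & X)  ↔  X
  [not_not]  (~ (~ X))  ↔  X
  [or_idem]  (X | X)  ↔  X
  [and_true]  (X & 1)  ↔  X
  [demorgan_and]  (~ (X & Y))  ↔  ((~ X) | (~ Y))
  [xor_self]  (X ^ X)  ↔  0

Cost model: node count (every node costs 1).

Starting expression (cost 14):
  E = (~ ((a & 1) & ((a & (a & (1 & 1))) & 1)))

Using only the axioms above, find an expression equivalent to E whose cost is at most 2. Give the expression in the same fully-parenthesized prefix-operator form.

(1) (1 & 1)  =[and_idem →]=  1    ⊢ (~ ((a & 1) & ((a & (a & 1)) & 1)))
(2) ((a & (a & 1)) & 1)  =[and_true →]=  (a & (a & 1))    ⊢ (~ ((a & 1) & (a & (a & 1))))
(3) (a & 1)  =[and_true →]=  a    ⊢ (~ ((a & 1) & (a & a)))
(4) (a & a)  =[and_idem →]=  a    ⊢ (~ ((a & 1) & a))
(5) (a & 1)  =[and_true →]=  a    ⊢ (~ (a & a))
(6) (a & a)  =[and_idem →]=  a    ⊢ cost 2, within 2

(~ a)   [cost 2]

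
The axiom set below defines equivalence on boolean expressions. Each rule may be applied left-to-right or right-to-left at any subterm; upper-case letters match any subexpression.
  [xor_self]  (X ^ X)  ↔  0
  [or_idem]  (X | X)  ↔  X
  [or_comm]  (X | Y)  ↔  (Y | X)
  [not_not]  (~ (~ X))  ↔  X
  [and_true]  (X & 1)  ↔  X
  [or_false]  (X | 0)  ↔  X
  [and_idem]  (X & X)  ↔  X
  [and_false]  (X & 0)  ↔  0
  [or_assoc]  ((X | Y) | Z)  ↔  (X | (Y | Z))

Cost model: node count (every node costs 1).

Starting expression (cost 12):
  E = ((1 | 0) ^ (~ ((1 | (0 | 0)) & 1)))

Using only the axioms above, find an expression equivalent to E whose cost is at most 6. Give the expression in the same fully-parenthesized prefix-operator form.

((1 | 0) ^ (~ 1))   [cost 6]

step 1: or_idem (→) rewrites (0 | 0) into 0, now ((1 | 0) ^ (~ ((1 | 0) & 1)))
step 2: or_false (→) rewrites (1 | 0) into 1, now ((1 | 0) ^ (~ (1 & 1)))
step 3: and_idem (→) rewrites (1 & 1) into 1, reaching cost 6 (bound 6)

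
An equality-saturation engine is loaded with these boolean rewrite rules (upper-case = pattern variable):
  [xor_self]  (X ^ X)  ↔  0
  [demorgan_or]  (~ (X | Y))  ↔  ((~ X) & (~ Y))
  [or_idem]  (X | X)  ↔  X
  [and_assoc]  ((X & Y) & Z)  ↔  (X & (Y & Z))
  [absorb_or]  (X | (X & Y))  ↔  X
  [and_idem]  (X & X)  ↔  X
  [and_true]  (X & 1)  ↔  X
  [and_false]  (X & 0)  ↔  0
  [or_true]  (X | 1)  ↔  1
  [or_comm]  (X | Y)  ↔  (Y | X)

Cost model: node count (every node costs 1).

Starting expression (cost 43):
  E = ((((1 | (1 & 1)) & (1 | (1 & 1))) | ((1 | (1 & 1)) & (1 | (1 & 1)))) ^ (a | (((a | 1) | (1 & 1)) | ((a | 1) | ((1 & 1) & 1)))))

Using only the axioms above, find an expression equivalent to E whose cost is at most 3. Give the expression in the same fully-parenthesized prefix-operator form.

(1 ^ 1)   [cost 3]

(1) (1 & 1)  =[and_idem →]=  1    ⊢ ((((1 | (1 & 1)) & (1 | (1 & 1))) | ((1 | (1 & 1)) & (1 | (1 & 1)))) ^ (a | (((a | 1) | (1 & 1)) | ((a | 1) | (1 & 1)))))
(2) (((1 | (1 & 1)) & (1 | (1 & 1))) | ((1 | (1 & 1)) & (1 | (1 & 1))))  =[or_idem →]=  ((1 | (1 & 1)) & (1 | (1 & 1)))    ⊢ (((1 | (1 & 1)) & (1 | (1 & 1))) ^ (a | (((a | 1) | (1 & 1)) | ((a | 1) | (1 & 1)))))
(3) ((1 | (1 & 1)) & (1 | (1 & 1)))  =[and_idem →]=  (1 | (1 & 1))    ⊢ ((1 | (1 & 1)) ^ (a | (((a | 1) | (1 & 1)) | ((a | 1) | (1 & 1)))))
(4) (((a | 1) | (1 & 1)) | ((a | 1) | (1 & 1)))  =[or_idem →]=  ((a | 1) | (1 & 1))    ⊢ ((1 | (1 & 1)) ^ (a | ((a | 1) | (1 & 1))))
(5) (a | 1)  =[or_true →]=  1    ⊢ ((1 | (1 & 1)) ^ (a | (1 | (1 & 1))))
(6) (1 | (1 & 1))  =[absorb_or →]=  1    ⊢ ((1 | (1 & 1)) ^ (a | 1))
(7) (1 | (1 & 1))  =[absorb_or →]=  1    ⊢ (1 ^ (a | 1))
(8) (a | 1)  =[or_true →]=  1    ⊢ cost 3, within 3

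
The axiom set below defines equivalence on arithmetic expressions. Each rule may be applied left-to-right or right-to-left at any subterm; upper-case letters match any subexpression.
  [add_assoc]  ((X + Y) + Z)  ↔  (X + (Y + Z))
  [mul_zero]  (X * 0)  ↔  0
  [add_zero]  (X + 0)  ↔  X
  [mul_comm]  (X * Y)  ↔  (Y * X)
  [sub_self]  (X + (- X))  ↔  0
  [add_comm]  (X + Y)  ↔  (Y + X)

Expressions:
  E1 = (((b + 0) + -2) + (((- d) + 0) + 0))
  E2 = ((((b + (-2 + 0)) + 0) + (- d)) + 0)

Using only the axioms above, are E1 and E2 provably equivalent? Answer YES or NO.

YES

1. [add_zero →] ((- d) + 0)  →  (- d);  E1 = (((b + 0) + -2) + ((- d) + 0))
2. [add_zero →] (b + 0)  →  b;  E1 = ((b + -2) + ((- d) + 0))
3. [add_zero →] ((- d) + 0)  →  (- d);  E1 = ((b + -2) + (- d))
4. [add_zero ←] (b + -2)  →  ((b + -2) + 0);  E1 = (((b + -2) + 0) + (- d))
5. [add_zero ←] (((b + -2) + 0) + (- d))  →  ((((b + -2) + 0) + (- d)) + 0)
6. [add_zero ←] -2  →  (-2 + 0);  this is E2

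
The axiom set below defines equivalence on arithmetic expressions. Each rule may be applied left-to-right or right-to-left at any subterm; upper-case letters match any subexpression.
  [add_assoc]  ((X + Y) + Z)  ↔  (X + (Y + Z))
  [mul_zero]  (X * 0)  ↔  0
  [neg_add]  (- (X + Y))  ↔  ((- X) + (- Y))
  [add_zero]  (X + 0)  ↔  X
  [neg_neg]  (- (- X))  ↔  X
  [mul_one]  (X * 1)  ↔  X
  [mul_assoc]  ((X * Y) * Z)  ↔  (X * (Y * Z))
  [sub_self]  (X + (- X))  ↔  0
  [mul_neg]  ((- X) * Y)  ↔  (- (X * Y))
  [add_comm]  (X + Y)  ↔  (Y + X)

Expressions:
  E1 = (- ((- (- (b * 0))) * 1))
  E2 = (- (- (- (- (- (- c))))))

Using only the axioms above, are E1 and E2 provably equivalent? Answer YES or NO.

NO

The axioms are sound identities: if E1 ↔* E2 then E1 and E2 evaluate identically under any assignment.
Under b=0, c=1: E1 evaluates to 0, E2 to 1. Distinct ⇒ no rewrite sequence connects them.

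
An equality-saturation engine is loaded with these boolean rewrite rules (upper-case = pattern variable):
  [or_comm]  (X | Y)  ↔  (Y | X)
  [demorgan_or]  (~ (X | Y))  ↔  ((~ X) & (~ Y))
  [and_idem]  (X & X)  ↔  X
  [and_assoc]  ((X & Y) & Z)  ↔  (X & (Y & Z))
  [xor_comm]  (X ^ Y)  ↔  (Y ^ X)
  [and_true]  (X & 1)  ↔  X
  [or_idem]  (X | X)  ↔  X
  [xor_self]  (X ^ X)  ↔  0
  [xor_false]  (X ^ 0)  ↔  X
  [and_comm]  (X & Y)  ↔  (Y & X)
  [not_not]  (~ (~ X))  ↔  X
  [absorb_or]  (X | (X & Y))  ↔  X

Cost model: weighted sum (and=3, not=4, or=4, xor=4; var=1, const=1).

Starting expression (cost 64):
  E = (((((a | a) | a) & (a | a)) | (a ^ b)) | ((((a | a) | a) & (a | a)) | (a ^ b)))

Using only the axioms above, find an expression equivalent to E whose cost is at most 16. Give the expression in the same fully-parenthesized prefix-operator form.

1. [or_idem →] (((((a | a) | a) & (a | a)) | (a ^ b)) | ((((a | a) | a) & (a | a)) | (a ^ b)))  →  ((((a | a) | a) & (a | a)) | (a ^ b))
2. [or_idem →] (a | a)  →  a;  E = (((a | a) & (a | a)) | (a ^ b))
3. [and_idem →] ((a | a) & (a | a))  →  (a | a);  cost 16 ≤ 16, done

((a | a) | (a ^ b))   [cost 16]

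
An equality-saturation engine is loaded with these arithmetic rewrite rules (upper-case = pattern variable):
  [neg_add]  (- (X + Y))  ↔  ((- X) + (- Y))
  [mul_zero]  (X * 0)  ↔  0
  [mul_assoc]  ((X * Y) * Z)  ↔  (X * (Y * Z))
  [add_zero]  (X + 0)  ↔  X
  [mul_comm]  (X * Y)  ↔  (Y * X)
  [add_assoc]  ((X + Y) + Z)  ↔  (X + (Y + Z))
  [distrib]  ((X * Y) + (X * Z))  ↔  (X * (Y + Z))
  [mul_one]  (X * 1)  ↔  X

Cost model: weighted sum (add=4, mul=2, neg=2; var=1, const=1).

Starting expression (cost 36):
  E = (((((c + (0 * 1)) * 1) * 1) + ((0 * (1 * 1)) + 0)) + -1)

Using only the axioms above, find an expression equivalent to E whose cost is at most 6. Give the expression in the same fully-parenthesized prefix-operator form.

(c + -1)   [cost 6]

1. [mul_one →] (((c + (0 * 1)) * 1) * 1)  →  ((c + (0 * 1)) * 1);  E = ((((c + (0 * 1)) * 1) + ((0 * (1 * 1)) + 0)) + -1)
2. [mul_one →] (1 * 1)  →  1;  E = ((((c + (0 * 1)) * 1) + ((0 * 1) + 0)) + -1)
3. [mul_one →] (0 * 1)  →  0;  E = ((((c + (0 * 1)) * 1) + (0 + 0)) + -1)
4. [mul_one →] ((c + (0 * 1)) * 1)  →  (c + (0 * 1));  E = (((c + (0 * 1)) + (0 + 0)) + -1)
5. [mul_one →] (0 * 1)  →  0;  E = (((c + 0) + (0 + 0)) + -1)
6. [add_zero →] (0 + 0)  →  0;  E = (((c + 0) + 0) + -1)
7. [add_zero →] ((c + 0) + 0)  →  (c + 0);  E = ((c + 0) + -1)
8. [add_zero →] (c + 0)  →  c;  cost 6 ≤ 6, done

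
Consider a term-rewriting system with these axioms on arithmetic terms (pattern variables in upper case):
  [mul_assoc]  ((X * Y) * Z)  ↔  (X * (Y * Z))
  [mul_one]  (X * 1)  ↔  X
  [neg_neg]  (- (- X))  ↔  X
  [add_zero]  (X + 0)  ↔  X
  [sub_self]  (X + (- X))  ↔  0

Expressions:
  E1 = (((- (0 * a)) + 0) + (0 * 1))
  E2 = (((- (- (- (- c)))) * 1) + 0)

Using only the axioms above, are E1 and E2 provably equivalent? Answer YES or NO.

All listed rules preserve value, hence provable equivalence implies equal values everywhere; look for a separating assignment.
a=0, c=1 gives E1 ↦ 0, E2 ↦ 1; values differ ⇒ not provably equivalent.

NO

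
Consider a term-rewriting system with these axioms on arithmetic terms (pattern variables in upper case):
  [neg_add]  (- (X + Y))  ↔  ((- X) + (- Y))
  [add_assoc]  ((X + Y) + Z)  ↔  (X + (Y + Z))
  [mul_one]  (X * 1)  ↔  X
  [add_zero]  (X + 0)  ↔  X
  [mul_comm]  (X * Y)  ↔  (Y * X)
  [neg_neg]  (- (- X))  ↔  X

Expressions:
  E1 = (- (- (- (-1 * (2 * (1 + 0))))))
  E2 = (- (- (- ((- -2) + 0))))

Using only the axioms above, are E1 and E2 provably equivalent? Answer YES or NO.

NO

The axioms are sound identities: if E1 ↔* E2 then E1 and E2 evaluate identically under any assignment.
Under the empty assignment (no variables occur): E1 evaluates to 2, E2 to -2. Distinct ⇒ no rewrite sequence connects them.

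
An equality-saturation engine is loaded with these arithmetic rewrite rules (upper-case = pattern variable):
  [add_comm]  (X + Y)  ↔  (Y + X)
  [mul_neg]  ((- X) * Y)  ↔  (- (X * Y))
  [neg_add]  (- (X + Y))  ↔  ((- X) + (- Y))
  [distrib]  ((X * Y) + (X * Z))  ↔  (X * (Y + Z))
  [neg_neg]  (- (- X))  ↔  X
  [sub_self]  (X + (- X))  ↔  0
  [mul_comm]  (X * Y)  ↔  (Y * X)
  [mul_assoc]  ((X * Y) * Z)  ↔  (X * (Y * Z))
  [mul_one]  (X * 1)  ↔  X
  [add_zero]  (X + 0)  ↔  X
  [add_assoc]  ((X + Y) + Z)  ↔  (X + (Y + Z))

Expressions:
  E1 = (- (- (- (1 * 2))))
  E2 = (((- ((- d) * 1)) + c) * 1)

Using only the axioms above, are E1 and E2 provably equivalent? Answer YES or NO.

Every axiom is a valid identity, so a rewrite proof would force E1 and E2 to agree under every assignment.
At c=0, d=0: E1 = -2 but E2 = 0; they differ, so no derivation exists.

NO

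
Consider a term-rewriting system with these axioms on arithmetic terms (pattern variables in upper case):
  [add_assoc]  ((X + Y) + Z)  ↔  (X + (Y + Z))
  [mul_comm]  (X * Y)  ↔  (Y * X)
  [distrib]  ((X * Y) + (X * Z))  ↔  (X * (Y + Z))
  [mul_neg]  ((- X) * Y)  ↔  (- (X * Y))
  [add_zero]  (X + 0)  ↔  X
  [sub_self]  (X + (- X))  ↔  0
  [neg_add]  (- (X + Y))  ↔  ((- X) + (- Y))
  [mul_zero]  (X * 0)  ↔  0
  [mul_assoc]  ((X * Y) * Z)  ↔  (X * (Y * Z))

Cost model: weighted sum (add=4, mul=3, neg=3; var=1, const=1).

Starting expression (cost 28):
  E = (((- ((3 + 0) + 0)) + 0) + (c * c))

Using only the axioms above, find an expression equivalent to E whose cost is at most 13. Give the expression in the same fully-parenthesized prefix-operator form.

step 1: add_zero (→) rewrites (3 + 0) into 3, now (((- (3 + 0)) + 0) + (c * c))
step 2: add_zero (→) rewrites ((- (3 + 0)) + 0) into (- (3 + 0)), now ((- (3 + 0)) + (c * c))
step 3: add_zero (→) rewrites (3 + 0) into 3, reaching cost 13 (bound 13)

((- 3) + (c * c))   [cost 13]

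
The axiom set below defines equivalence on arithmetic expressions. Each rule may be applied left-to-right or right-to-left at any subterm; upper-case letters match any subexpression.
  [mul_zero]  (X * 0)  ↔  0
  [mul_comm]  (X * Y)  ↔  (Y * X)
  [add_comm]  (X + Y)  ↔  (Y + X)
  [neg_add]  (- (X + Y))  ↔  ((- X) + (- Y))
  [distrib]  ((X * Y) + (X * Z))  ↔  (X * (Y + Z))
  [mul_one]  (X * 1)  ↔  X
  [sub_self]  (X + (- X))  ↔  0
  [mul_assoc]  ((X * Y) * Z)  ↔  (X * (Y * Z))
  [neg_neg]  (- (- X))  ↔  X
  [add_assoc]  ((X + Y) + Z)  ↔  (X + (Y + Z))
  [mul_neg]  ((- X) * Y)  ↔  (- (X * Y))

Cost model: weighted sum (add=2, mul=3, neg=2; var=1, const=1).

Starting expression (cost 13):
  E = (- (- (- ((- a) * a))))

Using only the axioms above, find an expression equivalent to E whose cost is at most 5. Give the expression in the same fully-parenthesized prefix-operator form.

1. [mul_neg →] ((- a) * a)  →  (- (a * a));  E = (- (- (- (- (a * a)))))
2. [neg_neg →] (- (- (a * a)))  →  (a * a);  E = (- (- (a * a)))
3. [neg_neg →] (- (- (a * a)))  →  (a * a);  cost 5 ≤ 5, done

(a * a)   [cost 5]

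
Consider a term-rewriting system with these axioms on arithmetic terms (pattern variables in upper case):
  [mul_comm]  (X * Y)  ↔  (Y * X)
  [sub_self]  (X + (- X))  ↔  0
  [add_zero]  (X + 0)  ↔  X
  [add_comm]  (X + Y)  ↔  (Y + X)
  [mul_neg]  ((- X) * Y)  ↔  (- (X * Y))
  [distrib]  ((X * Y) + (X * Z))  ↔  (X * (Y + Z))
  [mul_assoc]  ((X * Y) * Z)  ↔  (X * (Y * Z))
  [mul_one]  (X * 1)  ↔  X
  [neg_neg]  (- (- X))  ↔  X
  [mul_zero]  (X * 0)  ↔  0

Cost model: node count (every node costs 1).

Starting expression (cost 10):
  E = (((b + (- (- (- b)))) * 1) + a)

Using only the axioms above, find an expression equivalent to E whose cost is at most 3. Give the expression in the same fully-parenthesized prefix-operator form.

(0 + a)   [cost 3]

step 1: neg_neg (→) rewrites (- (- (- b))) into (- b), now (((b + (- b)) * 1) + a)
step 2: sub_self (→) rewrites (b + (- b)) into 0, now ((0 * 1) + a)
step 3: mul_one (→) rewrites (0 * 1) into 0, reaching cost 3 (bound 3)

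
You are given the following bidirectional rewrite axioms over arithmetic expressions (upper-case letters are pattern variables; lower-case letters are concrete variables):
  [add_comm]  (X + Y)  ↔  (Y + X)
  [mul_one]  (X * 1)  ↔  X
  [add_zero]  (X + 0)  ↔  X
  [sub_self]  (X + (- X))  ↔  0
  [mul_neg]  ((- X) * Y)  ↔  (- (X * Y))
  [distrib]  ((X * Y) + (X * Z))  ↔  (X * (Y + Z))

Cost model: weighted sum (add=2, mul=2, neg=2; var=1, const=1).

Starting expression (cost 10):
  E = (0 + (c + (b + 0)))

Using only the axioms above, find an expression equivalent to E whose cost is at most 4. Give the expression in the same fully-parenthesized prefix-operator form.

step 1: add_comm (→) rewrites (0 + (c + (b + 0))) into ((c + (b + 0)) + 0)
step 2: add_zero (→) rewrites ((c + (b + 0)) + 0) into (c + (b + 0))
step 3: add_zero (→) rewrites (b + 0) into b, reaching cost 4 (bound 4)

(c + b)   [cost 4]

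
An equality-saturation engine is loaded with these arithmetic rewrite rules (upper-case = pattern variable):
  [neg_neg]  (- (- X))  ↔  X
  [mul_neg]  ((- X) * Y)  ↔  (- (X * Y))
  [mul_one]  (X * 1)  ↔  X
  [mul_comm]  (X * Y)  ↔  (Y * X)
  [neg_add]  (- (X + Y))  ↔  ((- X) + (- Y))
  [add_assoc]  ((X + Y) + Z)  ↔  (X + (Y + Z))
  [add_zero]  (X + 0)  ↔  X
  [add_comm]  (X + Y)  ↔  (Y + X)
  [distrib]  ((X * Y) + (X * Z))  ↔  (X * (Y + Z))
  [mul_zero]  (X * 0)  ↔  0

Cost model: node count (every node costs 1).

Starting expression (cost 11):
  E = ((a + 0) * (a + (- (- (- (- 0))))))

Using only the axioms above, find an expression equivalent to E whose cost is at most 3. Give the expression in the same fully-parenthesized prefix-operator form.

(a * a)   [cost 3]

step 1: neg_neg (→) rewrites (- (- (- 0))) into (- 0), now ((a + 0) * (a + (- (- 0))))
step 2: neg_neg (→) rewrites (- (- 0)) into 0, now ((a + 0) * (a + 0))
step 3: add_zero (→) rewrites (a + 0) into a, now (a * (a + 0))
step 4: add_zero (→) rewrites (a + 0) into a, reaching cost 3 (bound 3)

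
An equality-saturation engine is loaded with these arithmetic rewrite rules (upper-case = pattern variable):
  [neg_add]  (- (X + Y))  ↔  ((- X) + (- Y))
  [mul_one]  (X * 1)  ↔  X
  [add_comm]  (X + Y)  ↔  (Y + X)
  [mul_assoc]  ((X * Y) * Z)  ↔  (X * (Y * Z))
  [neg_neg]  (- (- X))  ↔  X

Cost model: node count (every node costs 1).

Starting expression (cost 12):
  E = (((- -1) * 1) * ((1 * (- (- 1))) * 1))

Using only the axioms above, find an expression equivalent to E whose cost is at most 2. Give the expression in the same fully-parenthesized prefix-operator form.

(- -1)   [cost 2]

step 1: neg_neg (→) rewrites (- (- 1)) into 1, now (((- -1) * 1) * ((1 * 1) * 1))
step 2: mul_one (→) rewrites ((1 * 1) * 1) into (1 * 1), now (((- -1) * 1) * (1 * 1))
step 3: mul_one (→) rewrites (1 * 1) into 1, now (((- -1) * 1) * 1)
step 4: mul_one (→) rewrites (((- -1) * 1) * 1) into ((- -1) * 1)
step 5: mul_one (→) rewrites ((- -1) * 1) into (- -1), reaching cost 2 (bound 2)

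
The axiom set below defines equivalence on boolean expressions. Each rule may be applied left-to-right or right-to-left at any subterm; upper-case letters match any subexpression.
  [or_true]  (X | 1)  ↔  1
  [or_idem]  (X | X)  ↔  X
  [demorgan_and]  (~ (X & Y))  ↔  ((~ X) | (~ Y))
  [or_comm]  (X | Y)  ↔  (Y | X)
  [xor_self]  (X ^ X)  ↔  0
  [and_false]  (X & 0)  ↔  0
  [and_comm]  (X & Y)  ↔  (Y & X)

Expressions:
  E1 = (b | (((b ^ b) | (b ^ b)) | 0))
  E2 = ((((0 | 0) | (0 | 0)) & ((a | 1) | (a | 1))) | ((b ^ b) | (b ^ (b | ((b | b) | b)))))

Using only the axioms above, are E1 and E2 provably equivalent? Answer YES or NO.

Every axiom is a valid identity, so a rewrite proof would force E1 and E2 to agree under every assignment.
At a=0, b=1: E1 = 1 but E2 = 0; they differ, so no derivation exists.

NO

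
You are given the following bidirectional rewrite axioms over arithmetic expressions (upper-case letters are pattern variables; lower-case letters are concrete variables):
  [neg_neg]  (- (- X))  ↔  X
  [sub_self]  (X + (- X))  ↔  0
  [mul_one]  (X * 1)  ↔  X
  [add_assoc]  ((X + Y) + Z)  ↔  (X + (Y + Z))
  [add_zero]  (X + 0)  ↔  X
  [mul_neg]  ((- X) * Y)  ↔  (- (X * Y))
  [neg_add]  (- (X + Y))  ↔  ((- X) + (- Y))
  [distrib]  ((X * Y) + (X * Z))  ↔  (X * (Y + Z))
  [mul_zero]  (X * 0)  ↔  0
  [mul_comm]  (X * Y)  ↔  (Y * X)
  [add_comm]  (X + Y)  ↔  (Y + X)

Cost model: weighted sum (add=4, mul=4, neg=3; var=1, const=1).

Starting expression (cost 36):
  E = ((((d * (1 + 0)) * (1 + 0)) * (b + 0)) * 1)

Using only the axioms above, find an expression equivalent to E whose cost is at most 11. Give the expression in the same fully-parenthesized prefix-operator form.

step 1: add_zero (→) rewrites (1 + 0) into 1, now ((((d * 1) * (1 + 0)) * (b + 0)) * 1)
step 2: add_zero (→) rewrites (b + 0) into b, now ((((d * 1) * (1 + 0)) * b) * 1)
step 3: add_zero (→) rewrites (1 + 0) into 1, now ((((d * 1) * 1) * b) * 1)
step 4: mul_one (→) rewrites ((((d * 1) * 1) * b) * 1) into (((d * 1) * 1) * b)
step 5: mul_one (→) rewrites ((d * 1) * 1) into (d * 1), reaching cost 11 (bound 11)

((d * 1) * b)   [cost 11]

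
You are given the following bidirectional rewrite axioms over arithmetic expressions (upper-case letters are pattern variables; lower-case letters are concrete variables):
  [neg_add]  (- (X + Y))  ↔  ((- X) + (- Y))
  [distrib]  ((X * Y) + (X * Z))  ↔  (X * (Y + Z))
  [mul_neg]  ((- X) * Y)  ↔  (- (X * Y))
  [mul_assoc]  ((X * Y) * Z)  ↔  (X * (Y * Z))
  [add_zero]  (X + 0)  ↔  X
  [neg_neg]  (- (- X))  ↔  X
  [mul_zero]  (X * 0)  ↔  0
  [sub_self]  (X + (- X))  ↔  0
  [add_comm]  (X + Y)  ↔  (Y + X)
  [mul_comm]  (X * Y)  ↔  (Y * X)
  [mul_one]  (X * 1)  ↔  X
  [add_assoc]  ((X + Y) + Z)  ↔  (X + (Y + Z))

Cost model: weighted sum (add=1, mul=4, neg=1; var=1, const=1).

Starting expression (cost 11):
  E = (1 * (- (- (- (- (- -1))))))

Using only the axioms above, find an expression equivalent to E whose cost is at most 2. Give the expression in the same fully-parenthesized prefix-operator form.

1. [neg_neg →] (- (- (- (- (- -1)))))  →  (- (- (- -1)));  E = (1 * (- (- (- -1))))
2. [neg_neg →] (- (- (- -1)))  →  (- -1);  E = (1 * (- -1))
3. [mul_comm →] (1 * (- -1))  →  ((- -1) * 1)
4. [mul_one →] ((- -1) * 1)  →  (- -1);  cost 2 ≤ 2, done

(- -1)   [cost 2]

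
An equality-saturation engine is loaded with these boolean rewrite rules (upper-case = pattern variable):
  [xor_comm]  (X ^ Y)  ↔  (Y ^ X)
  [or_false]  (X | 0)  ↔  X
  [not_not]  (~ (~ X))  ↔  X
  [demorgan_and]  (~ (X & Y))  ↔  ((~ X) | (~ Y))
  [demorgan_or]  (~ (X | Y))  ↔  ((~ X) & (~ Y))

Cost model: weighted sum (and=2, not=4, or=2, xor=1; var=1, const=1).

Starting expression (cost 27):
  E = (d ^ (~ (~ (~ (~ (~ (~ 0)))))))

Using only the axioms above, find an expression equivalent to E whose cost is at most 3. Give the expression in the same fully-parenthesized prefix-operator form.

step 1: not_not (→) rewrites (~ (~ (~ 0))) into (~ 0), now (d ^ (~ (~ (~ (~ 0)))))
step 2: not_not (→) rewrites (~ (~ 0)) into 0, now (d ^ (~ (~ 0)))
step 3: xor_comm (→) rewrites (d ^ (~ (~ 0))) into ((~ (~ 0)) ^ d)
step 4: not_not (→) rewrites (~ (~ 0)) into 0, reaching cost 3 (bound 3)

(0 ^ d)   [cost 3]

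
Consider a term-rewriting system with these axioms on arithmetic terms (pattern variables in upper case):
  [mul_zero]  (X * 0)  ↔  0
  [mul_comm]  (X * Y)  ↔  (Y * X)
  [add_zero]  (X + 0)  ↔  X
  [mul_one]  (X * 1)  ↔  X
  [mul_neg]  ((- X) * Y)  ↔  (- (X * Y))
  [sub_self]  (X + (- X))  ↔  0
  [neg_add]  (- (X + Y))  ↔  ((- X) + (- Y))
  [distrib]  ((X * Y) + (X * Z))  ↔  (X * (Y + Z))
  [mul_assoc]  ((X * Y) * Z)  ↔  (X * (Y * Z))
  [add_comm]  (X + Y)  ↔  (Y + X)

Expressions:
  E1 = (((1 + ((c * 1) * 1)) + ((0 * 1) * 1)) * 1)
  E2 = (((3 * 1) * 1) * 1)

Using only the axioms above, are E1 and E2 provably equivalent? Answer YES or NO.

NO

Every axiom is a valid identity, so a rewrite proof would force E1 and E2 to agree under every assignment.
At c=0: E1 = 1 but E2 = 3; they differ, so no derivation exists.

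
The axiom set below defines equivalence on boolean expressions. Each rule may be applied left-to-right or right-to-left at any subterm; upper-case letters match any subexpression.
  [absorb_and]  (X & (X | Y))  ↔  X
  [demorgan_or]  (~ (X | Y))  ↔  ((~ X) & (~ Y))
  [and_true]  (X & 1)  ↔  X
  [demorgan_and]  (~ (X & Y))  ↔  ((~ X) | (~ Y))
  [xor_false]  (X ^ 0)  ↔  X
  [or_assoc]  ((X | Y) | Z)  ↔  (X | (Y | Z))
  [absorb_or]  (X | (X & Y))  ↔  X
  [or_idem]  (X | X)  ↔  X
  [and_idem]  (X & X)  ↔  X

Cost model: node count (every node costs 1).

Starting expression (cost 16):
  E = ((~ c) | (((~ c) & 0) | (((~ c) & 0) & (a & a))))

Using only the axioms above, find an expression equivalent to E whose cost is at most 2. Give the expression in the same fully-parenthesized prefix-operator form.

(~ c)   [cost 2]

step 1: and_idem (→) rewrites (a & a) into a, now ((~ c) | (((~ c) & 0) | (((~ c) & 0) & a)))
step 2: absorb_or (→) rewrites (((~ c) & 0) | (((~ c) & 0) & a)) into ((~ c) & 0), now ((~ c) | ((~ c) & 0))
step 3: absorb_or (→) rewrites ((~ c) | ((~ c) & 0)) into (~ c), reaching cost 2 (bound 2)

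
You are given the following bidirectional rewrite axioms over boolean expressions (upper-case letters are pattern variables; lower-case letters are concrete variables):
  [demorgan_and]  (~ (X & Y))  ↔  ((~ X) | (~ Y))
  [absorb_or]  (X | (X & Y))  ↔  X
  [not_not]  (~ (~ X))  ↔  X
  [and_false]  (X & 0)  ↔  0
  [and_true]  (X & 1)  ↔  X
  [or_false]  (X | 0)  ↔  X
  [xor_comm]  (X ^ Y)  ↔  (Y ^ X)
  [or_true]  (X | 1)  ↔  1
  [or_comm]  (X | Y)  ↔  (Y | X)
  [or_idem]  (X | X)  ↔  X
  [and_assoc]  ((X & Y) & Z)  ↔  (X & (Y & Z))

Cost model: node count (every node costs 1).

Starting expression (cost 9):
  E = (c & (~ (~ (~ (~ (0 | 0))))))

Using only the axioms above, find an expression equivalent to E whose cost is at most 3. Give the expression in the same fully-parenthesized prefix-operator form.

1. [not_not →] (~ (~ (0 | 0)))  →  (0 | 0);  E = (c & (~ (~ (0 | 0))))
2. [or_idem →] (0 | 0)  →  0;  E = (c & (~ (~ 0)))
3. [not_not →] (~ (~ 0))  →  0;  cost 3 ≤ 3, done

(c & 0)   [cost 3]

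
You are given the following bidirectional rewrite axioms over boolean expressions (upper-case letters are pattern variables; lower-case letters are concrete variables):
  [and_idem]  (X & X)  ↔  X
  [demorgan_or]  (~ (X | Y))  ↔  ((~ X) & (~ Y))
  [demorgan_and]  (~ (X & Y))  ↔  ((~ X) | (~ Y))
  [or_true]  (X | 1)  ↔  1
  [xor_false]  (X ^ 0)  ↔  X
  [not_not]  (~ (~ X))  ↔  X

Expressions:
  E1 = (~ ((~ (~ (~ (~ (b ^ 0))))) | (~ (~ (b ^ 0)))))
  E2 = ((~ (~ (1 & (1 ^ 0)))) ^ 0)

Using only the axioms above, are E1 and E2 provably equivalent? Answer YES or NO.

NO

All listed rules preserve value, hence provable equivalence implies equal values everywhere; look for a separating assignment.
b=1 gives E1 ↦ 0, E2 ↦ 1; values differ ⇒ not provably equivalent.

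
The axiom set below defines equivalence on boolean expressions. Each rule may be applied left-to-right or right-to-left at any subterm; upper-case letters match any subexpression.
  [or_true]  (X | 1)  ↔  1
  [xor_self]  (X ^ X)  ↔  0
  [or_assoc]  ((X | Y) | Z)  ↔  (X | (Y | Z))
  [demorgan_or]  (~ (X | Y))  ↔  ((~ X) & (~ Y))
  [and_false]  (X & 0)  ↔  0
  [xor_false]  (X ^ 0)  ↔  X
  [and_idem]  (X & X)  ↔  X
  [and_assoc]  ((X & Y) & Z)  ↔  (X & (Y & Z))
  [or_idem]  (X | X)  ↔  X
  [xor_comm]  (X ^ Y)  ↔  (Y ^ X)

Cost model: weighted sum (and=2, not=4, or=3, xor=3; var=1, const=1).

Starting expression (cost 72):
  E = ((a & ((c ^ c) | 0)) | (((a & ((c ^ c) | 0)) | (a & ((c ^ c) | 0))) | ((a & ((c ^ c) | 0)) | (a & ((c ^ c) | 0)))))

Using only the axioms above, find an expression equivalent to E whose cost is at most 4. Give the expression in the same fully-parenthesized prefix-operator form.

step 1: or_idem (→) rewrites (((a & ((c ^ c) | 0)) | (a & ((c ^ c) | 0))) | ((a & ((c ^ c) | 0)) | (a & ((c ^ c) | 0)))) into ((a & ((c ^ c) | 0)) | (a & ((c ^ c) | 0))), now ((a & ((c ^ c) | 0)) | ((a & ((c ^ c) | 0)) | (a & ((c ^ c) | 0))))
step 2: or_idem (→) rewrites ((a & ((c ^ c) | 0)) | (a & ((c ^ c) | 0))) into (a & ((c ^ c) | 0)), now ((a & ((c ^ c) | 0)) | (a & ((c ^ c) | 0)))
step 3: or_idem (→) rewrites ((a & ((c ^ c) | 0)) | (a & ((c ^ c) | 0))) into (a & ((c ^ c) | 0))
step 4: xor_self (→) rewrites (c ^ c) into 0, now (a & (0 | 0))
step 5: or_idem (→) rewrites (0 | 0) into 0, reaching cost 4 (bound 4)

(a & 0)   [cost 4]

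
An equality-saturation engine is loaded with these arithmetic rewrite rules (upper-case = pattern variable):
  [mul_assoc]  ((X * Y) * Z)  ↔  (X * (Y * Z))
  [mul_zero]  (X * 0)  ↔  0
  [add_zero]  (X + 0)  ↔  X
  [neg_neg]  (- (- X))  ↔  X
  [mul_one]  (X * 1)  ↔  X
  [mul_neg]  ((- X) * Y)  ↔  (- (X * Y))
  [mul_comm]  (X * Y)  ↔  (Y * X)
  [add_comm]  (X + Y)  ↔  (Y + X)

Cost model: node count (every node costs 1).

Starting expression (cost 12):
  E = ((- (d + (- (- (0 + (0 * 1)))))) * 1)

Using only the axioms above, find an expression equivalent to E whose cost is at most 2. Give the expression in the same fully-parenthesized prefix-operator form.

(- d)   [cost 2]

step 1: neg_neg (→) rewrites (- (- (0 + (0 * 1)))) into (0 + (0 * 1)), now ((- (d + (0 + (0 * 1)))) * 1)
step 2: mul_one (→) rewrites (0 * 1) into 0, now ((- (d + (0 + 0))) * 1)
step 3: add_zero (→) rewrites (0 + 0) into 0, now ((- (d + 0)) * 1)
step 4: add_zero (→) rewrites (d + 0) into d, now ((- d) * 1)
step 5: mul_one (→) rewrites ((- d) * 1) into (- d), reaching cost 2 (bound 2)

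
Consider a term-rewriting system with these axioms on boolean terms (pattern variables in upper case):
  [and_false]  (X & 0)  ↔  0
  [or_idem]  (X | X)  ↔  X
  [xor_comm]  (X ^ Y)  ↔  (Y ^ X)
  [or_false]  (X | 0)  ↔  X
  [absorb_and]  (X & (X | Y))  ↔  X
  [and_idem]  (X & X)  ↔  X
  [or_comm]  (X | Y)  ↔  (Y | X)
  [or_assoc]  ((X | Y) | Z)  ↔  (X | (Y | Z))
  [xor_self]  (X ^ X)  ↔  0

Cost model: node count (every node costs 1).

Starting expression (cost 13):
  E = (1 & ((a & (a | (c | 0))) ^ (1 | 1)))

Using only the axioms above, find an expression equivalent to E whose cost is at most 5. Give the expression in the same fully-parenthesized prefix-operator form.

(1 & (a ^ 1))   [cost 5]

step 1: or_false (→) rewrites (c | 0) into c, now (1 & ((a & (a | c)) ^ (1 | 1)))
step 2: absorb_and (→) rewrites (a & (a | c)) into a, now (1 & (a ^ (1 | 1)))
step 3: or_idem (→) rewrites (1 | 1) into 1, reaching cost 5 (bound 5)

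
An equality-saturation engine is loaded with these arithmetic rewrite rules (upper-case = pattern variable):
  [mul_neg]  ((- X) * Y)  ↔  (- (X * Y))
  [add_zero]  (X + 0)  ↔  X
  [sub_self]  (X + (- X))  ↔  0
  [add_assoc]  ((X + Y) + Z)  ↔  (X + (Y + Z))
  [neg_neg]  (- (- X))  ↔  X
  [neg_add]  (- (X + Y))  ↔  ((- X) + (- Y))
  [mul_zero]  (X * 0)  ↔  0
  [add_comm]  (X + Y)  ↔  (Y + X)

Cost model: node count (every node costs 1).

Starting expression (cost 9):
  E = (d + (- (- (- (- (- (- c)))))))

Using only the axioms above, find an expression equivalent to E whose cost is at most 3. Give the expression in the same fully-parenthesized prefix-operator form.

step 1: neg_neg (→) rewrites (- (- (- (- c)))) into (- (- c)), now (d + (- (- (- (- c)))))
step 2: neg_neg (→) rewrites (- (- (- (- c)))) into (- (- c)), now (d + (- (- c)))
step 3: neg_neg (→) rewrites (- (- c)) into c, reaching cost 3 (bound 3)

(d + c)   [cost 3]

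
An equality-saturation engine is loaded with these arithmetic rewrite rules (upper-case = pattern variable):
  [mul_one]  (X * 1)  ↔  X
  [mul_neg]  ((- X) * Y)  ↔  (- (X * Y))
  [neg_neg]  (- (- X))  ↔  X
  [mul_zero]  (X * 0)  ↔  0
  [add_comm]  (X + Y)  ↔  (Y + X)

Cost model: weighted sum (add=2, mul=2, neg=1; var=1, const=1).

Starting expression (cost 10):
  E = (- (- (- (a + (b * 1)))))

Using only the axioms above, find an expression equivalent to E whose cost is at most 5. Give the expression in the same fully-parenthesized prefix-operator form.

1. [mul_one →] (b * 1)  →  b;  E = (- (- (- (a + b))))
2. [add_comm →] (a + b)  →  (b + a);  E = (- (- (- (b + a))))
3. [neg_neg →] (- (- (b + a)))  →  (b + a);  cost 5 ≤ 5, done

(- (b + a))   [cost 5]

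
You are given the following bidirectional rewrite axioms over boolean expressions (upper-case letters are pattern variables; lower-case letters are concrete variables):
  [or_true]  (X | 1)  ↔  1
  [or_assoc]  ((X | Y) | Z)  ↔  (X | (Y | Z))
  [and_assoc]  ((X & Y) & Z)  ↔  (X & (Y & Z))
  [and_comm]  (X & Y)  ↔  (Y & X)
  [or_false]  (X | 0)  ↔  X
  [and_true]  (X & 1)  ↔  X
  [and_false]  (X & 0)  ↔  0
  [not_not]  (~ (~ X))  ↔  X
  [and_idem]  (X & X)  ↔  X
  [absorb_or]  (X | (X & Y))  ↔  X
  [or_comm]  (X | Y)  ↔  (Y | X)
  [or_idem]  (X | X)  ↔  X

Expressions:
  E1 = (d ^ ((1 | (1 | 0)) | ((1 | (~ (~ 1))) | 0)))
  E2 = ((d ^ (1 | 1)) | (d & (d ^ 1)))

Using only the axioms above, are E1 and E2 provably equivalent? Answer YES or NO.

1. [not_not →] (~ (~ 1))  →  1;  E1 = (d ^ ((1 | (1 | 0)) | ((1 | 1) | 0)))
2. [or_assoc →] ((1 | 1) | 0)  →  (1 | (1 | 0));  E1 = (d ^ ((1 | (1 | 0)) | (1 | (1 | 0))))
3. [or_idem →] ((1 | (1 | 0)) | (1 | (1 | 0)))  →  (1 | (1 | 0));  E1 = (d ^ (1 | (1 | 0)))
4. [or_false →] (1 | 0)  →  1;  E1 = (d ^ (1 | 1))
5. [or_true →] (1 | 1)  →  1;  E1 = (d ^ 1)
6. [absorb_or ←] (d ^ 1)  →  ((d ^ 1) | ((d ^ 1) & d))
7. [and_comm →] ((d ^ 1) & d)  →  (d & (d ^ 1));  E1 = ((d ^ 1) | (d & (d ^ 1)))
8. [or_idem ←] 1  →  (1 | 1);  this is E2

YES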